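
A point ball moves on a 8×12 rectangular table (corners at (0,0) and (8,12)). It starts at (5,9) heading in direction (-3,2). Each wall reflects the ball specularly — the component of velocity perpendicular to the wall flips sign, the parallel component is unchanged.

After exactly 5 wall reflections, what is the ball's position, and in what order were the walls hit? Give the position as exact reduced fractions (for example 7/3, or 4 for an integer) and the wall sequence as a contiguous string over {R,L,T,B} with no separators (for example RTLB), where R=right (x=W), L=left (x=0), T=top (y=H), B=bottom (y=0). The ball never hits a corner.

1. t=3/2 → T at (1/2,12); v=(-3,-2)
2. t=1/6 → L at (0,35/3); v=(3,-2)
3. t=8/3 → R at (8,19/3); v=(-3,-2)
4. t=8/3 → L at (0,1); v=(3,-2)
5. t=1/2 → B at (3/2,0); v=(3,2)

Final position: (3/2,0)
Wall sequence: TLRLB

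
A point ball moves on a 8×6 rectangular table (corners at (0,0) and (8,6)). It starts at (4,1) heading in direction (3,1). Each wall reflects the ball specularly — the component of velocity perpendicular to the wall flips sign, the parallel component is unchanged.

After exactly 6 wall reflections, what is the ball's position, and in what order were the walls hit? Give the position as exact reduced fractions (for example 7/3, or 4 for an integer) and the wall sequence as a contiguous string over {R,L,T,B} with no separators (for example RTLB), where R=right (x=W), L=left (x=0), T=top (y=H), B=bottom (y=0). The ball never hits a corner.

1. t=4/3 → R at (8,7/3); v=(-3,1)
2. t=8/3 → L at (0,5); v=(3,1)
3. t=1 → T at (3,6); v=(3,-1)
4. t=5/3 → R at (8,13/3); v=(-3,-1)
5. t=8/3 → L at (0,5/3); v=(3,-1)
6. t=5/3 → B at (5,0); v=(3,1)

Final position: (5,0)
Wall sequence: RLTRLB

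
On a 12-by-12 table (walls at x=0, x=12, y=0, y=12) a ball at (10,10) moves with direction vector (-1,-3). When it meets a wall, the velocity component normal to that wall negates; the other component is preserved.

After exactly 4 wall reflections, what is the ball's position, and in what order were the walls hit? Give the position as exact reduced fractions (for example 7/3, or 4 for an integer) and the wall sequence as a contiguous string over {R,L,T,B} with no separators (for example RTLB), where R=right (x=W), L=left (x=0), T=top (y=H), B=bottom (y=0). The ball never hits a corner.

1. t=10/3 → B at (20/3,0); v=(-1,3)
2. t=4 → T at (8/3,12); v=(-1,-3)
3. t=8/3 → L at (0,4); v=(1,-3)
4. t=4/3 → B at (4/3,0); v=(1,3)

Final position: (4/3,0)
Wall sequence: BTLB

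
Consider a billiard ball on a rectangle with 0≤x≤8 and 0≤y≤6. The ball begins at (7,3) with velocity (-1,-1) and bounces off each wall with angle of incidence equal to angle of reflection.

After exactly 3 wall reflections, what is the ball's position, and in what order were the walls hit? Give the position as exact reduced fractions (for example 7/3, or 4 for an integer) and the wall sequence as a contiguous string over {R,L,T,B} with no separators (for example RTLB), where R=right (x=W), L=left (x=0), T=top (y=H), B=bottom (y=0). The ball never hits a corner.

Final position: (2,6)
Wall sequence: BLT

1. t=3 → B at (4,0); v=(-1,1)
2. t=4 → L at (0,4); v=(1,1)
3. t=2 → T at (2,6); v=(1,-1)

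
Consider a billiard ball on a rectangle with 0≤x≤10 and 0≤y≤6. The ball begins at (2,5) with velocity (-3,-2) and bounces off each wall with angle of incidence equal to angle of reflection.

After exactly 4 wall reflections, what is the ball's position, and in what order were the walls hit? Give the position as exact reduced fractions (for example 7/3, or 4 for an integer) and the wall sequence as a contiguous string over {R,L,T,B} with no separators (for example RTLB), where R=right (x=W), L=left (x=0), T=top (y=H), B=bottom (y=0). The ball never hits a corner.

Final position: (11/2,6)
Wall sequence: LBRT

1. t=2/3 → L at (0,11/3); v=(3,-2)
2. t=11/6 → B at (11/2,0); v=(3,2)
3. t=3/2 → R at (10,3); v=(-3,2)
4. t=3/2 → T at (11/2,6); v=(-3,-2)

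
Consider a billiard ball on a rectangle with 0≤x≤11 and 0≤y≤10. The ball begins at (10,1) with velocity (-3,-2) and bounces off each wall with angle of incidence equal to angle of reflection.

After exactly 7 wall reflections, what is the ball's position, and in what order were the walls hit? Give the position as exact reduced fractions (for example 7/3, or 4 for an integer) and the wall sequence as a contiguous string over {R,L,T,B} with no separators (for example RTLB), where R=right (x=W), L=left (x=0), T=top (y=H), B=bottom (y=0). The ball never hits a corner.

Final position: (11,23/3)
Wall sequence: BLTRBLR

1. t=1/2 → B at (17/2,0); v=(-3,2)
2. t=17/6 → L at (0,17/3); v=(3,2)
3. t=13/6 → T at (13/2,10); v=(3,-2)
4. t=3/2 → R at (11,7); v=(-3,-2)
5. t=7/2 → B at (1/2,0); v=(-3,2)
6. t=1/6 → L at (0,1/3); v=(3,2)
7. t=11/3 → R at (11,23/3); v=(-3,2)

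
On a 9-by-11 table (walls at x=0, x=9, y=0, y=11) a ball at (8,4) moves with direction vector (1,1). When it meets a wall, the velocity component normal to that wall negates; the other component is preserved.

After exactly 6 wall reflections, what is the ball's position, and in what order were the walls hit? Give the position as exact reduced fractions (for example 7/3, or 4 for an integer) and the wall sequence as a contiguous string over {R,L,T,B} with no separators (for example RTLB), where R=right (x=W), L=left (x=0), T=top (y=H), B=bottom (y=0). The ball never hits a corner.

Final position: (0,10)
Wall sequence: RTLBRL

1. t=1 → R at (9,5); v=(-1,1)
2. t=6 → T at (3,11); v=(-1,-1)
3. t=3 → L at (0,8); v=(1,-1)
4. t=8 → B at (8,0); v=(1,1)
5. t=1 → R at (9,1); v=(-1,1)
6. t=9 → L at (0,10); v=(1,1)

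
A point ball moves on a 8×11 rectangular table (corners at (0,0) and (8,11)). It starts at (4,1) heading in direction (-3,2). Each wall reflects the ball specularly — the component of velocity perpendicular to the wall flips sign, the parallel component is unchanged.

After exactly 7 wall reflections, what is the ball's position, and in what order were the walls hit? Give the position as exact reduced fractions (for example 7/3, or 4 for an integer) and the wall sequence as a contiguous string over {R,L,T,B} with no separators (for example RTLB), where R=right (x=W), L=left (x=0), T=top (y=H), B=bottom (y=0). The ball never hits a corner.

Final position: (0,3)
Wall sequence: LRTLRBL

1. t=4/3 → L at (0,11/3); v=(3,2)
2. t=8/3 → R at (8,9); v=(-3,2)
3. t=1 → T at (5,11); v=(-3,-2)
4. t=5/3 → L at (0,23/3); v=(3,-2)
5. t=8/3 → R at (8,7/3); v=(-3,-2)
6. t=7/6 → B at (9/2,0); v=(-3,2)
7. t=3/2 → L at (0,3); v=(3,2)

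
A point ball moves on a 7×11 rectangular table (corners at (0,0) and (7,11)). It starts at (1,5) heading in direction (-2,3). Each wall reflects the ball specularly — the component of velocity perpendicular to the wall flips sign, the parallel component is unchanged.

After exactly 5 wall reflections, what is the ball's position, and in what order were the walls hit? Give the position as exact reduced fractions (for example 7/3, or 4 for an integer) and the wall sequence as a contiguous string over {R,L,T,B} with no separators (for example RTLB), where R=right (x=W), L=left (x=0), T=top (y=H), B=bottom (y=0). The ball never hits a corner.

Final position: (0,11/2)
Wall sequence: LTRBL

1. t=1/2 → L at (0,13/2); v=(2,3)
2. t=3/2 → T at (3,11); v=(2,-3)
3. t=2 → R at (7,5); v=(-2,-3)
4. t=5/3 → B at (11/3,0); v=(-2,3)
5. t=11/6 → L at (0,11/2); v=(2,3)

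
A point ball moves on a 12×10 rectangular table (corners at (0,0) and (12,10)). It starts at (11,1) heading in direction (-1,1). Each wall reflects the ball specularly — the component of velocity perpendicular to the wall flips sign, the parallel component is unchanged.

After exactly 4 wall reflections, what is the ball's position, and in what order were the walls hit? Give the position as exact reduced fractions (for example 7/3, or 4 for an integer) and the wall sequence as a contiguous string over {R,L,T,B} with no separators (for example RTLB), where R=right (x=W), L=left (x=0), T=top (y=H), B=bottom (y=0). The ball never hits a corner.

1. t=9 → T at (2,10); v=(-1,-1)
2. t=2 → L at (0,8); v=(1,-1)
3. t=8 → B at (8,0); v=(1,1)
4. t=4 → R at (12,4); v=(-1,1)

Final position: (12,4)
Wall sequence: TLBR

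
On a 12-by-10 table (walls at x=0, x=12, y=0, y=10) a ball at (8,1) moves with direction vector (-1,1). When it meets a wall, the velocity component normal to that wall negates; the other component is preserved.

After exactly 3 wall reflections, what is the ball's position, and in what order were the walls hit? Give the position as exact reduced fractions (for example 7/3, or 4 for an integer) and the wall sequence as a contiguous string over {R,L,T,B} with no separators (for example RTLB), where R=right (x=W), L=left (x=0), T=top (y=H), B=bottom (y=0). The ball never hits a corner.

1. t=8 → L at (0,9); v=(1,1)
2. t=1 → T at (1,10); v=(1,-1)
3. t=10 → B at (11,0); v=(1,1)

Final position: (11,0)
Wall sequence: LTB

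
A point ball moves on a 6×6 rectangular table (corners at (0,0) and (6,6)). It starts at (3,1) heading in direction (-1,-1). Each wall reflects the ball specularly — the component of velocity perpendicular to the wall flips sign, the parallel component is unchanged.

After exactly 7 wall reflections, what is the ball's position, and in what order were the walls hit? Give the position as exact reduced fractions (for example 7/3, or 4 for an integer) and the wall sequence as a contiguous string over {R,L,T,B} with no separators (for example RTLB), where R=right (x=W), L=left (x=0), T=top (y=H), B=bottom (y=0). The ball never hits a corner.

1. t=1 → B at (2,0); v=(-1,1)
2. t=2 → L at (0,2); v=(1,1)
3. t=4 → T at (4,6); v=(1,-1)
4. t=2 → R at (6,4); v=(-1,-1)
5. t=4 → B at (2,0); v=(-1,1)
6. t=2 → L at (0,2); v=(1,1)
7. t=4 → T at (4,6); v=(1,-1)

Final position: (4,6)
Wall sequence: BLTRBLT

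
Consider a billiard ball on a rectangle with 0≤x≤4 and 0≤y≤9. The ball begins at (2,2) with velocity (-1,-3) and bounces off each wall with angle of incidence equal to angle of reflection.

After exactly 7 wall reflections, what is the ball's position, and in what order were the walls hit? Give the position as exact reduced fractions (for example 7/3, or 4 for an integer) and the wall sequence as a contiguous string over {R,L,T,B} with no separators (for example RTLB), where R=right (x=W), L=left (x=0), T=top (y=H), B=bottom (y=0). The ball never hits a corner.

1. t=2/3 → B at (4/3,0); v=(-1,3)
2. t=4/3 → L at (0,4); v=(1,3)
3. t=5/3 → T at (5/3,9); v=(1,-3)
4. t=7/3 → R at (4,2); v=(-1,-3)
5. t=2/3 → B at (10/3,0); v=(-1,3)
6. t=3 → T at (1/3,9); v=(-1,-3)
7. t=1/3 → L at (0,8); v=(1,-3)

Final position: (0,8)
Wall sequence: BLTRBTL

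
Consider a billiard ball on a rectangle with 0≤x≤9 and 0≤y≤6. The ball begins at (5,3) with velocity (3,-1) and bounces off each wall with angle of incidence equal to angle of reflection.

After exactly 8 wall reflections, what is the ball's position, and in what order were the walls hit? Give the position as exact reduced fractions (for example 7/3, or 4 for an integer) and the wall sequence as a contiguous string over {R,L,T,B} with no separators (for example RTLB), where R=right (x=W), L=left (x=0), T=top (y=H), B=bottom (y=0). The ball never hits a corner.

Final position: (4,0)
Wall sequence: RBLRTLRB

1. t=4/3 → R at (9,5/3); v=(-3,-1)
2. t=5/3 → B at (4,0); v=(-3,1)
3. t=4/3 → L at (0,4/3); v=(3,1)
4. t=3 → R at (9,13/3); v=(-3,1)
5. t=5/3 → T at (4,6); v=(-3,-1)
6. t=4/3 → L at (0,14/3); v=(3,-1)
7. t=3 → R at (9,5/3); v=(-3,-1)
8. t=5/3 → B at (4,0); v=(-3,1)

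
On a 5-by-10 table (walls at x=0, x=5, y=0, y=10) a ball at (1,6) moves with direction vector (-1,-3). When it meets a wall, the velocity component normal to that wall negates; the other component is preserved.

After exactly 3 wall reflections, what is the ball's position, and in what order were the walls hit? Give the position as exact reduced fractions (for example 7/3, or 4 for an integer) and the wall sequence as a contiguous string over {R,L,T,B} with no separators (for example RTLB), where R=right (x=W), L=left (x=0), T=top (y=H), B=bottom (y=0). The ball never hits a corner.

Final position: (13/3,10)
Wall sequence: LBT

1. t=1 → L at (0,3); v=(1,-3)
2. t=1 → B at (1,0); v=(1,3)
3. t=10/3 → T at (13/3,10); v=(1,-3)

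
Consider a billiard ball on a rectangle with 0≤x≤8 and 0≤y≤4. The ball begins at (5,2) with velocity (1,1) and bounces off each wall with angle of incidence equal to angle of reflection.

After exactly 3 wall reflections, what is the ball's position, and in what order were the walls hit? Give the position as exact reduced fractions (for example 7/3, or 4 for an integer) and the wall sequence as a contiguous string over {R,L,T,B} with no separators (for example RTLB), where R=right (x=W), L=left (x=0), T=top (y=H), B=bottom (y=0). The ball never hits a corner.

Final position: (5,0)
Wall sequence: TRB

1. t=2 → T at (7,4); v=(1,-1)
2. t=1 → R at (8,3); v=(-1,-1)
3. t=3 → B at (5,0); v=(-1,1)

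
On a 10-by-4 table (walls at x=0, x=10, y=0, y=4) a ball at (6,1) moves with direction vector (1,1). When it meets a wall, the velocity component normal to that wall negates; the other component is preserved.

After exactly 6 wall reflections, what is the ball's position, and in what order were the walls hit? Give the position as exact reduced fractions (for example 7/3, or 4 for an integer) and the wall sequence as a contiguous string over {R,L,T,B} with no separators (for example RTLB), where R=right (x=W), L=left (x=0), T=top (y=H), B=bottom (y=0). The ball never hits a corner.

1. t=3 → T at (9,4); v=(1,-1)
2. t=1 → R at (10,3); v=(-1,-1)
3. t=3 → B at (7,0); v=(-1,1)
4. t=4 → T at (3,4); v=(-1,-1)
5. t=3 → L at (0,1); v=(1,-1)
6. t=1 → B at (1,0); v=(1,1)

Final position: (1,0)
Wall sequence: TRBTLB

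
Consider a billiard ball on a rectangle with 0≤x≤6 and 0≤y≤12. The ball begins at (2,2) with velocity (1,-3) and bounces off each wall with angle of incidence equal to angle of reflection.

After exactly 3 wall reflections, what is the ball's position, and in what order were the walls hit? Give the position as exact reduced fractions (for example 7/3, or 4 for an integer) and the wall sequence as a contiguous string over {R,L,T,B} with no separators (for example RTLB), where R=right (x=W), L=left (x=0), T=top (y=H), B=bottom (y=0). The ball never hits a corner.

Final position: (16/3,12)
Wall sequence: BRT

1. t=2/3 → B at (8/3,0); v=(1,3)
2. t=10/3 → R at (6,10); v=(-1,3)
3. t=2/3 → T at (16/3,12); v=(-1,-3)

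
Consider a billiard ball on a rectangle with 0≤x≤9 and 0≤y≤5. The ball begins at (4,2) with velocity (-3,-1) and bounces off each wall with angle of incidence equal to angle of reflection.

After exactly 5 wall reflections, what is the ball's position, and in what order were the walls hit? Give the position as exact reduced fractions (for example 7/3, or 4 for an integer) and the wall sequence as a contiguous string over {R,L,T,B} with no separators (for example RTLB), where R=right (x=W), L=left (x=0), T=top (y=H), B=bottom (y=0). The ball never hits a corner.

1. t=4/3 → L at (0,2/3); v=(3,-1)
2. t=2/3 → B at (2,0); v=(3,1)
3. t=7/3 → R at (9,7/3); v=(-3,1)
4. t=8/3 → T at (1,5); v=(-3,-1)
5. t=1/3 → L at (0,14/3); v=(3,-1)

Final position: (0,14/3)
Wall sequence: LBRTL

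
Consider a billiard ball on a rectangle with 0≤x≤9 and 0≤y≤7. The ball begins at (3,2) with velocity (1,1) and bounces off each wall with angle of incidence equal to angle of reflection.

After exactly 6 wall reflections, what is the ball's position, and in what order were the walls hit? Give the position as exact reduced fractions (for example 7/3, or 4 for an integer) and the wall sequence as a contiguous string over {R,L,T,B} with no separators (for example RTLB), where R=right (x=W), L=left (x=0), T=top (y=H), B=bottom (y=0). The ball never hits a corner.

Final position: (9,2)
Wall sequence: TRBLTR

1. t=5 → T at (8,7); v=(1,-1)
2. t=1 → R at (9,6); v=(-1,-1)
3. t=6 → B at (3,0); v=(-1,1)
4. t=3 → L at (0,3); v=(1,1)
5. t=4 → T at (4,7); v=(1,-1)
6. t=5 → R at (9,2); v=(-1,-1)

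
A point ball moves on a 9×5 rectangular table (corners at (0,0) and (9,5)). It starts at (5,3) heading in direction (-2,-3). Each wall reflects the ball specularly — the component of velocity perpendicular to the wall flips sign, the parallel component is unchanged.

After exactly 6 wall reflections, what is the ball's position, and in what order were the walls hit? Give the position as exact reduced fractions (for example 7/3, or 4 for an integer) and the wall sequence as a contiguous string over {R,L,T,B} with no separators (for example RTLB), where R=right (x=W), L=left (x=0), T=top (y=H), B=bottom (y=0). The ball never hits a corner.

1. t=1 → B at (3,0); v=(-2,3)
2. t=3/2 → L at (0,9/2); v=(2,3)
3. t=1/6 → T at (1/3,5); v=(2,-3)
4. t=5/3 → B at (11/3,0); v=(2,3)
5. t=5/3 → T at (7,5); v=(2,-3)
6. t=1 → R at (9,2); v=(-2,-3)

Final position: (9,2)
Wall sequence: BLTBTR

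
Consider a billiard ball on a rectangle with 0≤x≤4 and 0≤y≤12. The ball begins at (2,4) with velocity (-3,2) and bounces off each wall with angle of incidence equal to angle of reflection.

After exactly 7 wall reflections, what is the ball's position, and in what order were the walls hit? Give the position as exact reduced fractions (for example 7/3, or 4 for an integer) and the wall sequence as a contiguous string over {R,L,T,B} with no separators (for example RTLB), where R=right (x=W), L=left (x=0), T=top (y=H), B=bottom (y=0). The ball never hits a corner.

Final position: (4,16/3)
Wall sequence: LRLTRLR

1. t=2/3 → L at (0,16/3); v=(3,2)
2. t=4/3 → R at (4,8); v=(-3,2)
3. t=4/3 → L at (0,32/3); v=(3,2)
4. t=2/3 → T at (2,12); v=(3,-2)
5. t=2/3 → R at (4,32/3); v=(-3,-2)
6. t=4/3 → L at (0,8); v=(3,-2)
7. t=4/3 → R at (4,16/3); v=(-3,-2)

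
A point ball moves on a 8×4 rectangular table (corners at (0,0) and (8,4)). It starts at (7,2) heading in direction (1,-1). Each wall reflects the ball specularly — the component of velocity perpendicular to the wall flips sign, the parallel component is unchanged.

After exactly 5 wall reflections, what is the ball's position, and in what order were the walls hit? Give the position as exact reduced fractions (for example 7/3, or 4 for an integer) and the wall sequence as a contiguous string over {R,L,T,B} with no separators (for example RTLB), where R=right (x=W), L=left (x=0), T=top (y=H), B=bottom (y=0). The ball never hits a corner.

Final position: (1,0)
Wall sequence: RBTLB

1. t=1 → R at (8,1); v=(-1,-1)
2. t=1 → B at (7,0); v=(-1,1)
3. t=4 → T at (3,4); v=(-1,-1)
4. t=3 → L at (0,1); v=(1,-1)
5. t=1 → B at (1,0); v=(1,1)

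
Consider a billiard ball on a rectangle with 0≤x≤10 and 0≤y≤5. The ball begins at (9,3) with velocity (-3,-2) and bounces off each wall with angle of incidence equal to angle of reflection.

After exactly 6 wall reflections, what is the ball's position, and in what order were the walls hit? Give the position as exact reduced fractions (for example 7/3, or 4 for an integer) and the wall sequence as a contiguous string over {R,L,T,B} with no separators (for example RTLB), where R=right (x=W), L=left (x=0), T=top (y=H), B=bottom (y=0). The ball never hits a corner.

Final position: (2,5)
Wall sequence: BLTRBT

1. t=3/2 → B at (9/2,0); v=(-3,2)
2. t=3/2 → L at (0,3); v=(3,2)
3. t=1 → T at (3,5); v=(3,-2)
4. t=7/3 → R at (10,1/3); v=(-3,-2)
5. t=1/6 → B at (19/2,0); v=(-3,2)
6. t=5/2 → T at (2,5); v=(-3,-2)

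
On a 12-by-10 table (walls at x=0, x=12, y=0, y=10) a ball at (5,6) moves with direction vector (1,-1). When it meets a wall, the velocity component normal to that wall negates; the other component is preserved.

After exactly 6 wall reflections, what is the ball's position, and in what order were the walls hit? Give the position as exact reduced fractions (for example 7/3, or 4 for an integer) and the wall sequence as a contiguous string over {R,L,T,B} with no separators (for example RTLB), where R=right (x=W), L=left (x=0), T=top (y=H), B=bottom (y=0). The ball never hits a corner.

1. t=6 → B at (11,0); v=(1,1)
2. t=1 → R at (12,1); v=(-1,1)
3. t=9 → T at (3,10); v=(-1,-1)
4. t=3 → L at (0,7); v=(1,-1)
5. t=7 → B at (7,0); v=(1,1)
6. t=5 → R at (12,5); v=(-1,1)

Final position: (12,5)
Wall sequence: BRTLBR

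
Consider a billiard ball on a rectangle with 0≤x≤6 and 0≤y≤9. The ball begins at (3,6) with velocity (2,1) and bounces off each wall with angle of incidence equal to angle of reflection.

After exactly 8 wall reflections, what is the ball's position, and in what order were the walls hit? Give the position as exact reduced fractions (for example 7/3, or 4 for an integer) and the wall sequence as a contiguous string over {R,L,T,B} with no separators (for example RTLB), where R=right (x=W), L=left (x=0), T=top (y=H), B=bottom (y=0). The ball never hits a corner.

1. t=3/2 → R at (6,15/2); v=(-2,1)
2. t=3/2 → T at (3,9); v=(-2,-1)
3. t=3/2 → L at (0,15/2); v=(2,-1)
4. t=3 → R at (6,9/2); v=(-2,-1)
5. t=3 → L at (0,3/2); v=(2,-1)
6. t=3/2 → B at (3,0); v=(2,1)
7. t=3/2 → R at (6,3/2); v=(-2,1)
8. t=3 → L at (0,9/2); v=(2,1)

Final position: (0,9/2)
Wall sequence: RTLRLBRL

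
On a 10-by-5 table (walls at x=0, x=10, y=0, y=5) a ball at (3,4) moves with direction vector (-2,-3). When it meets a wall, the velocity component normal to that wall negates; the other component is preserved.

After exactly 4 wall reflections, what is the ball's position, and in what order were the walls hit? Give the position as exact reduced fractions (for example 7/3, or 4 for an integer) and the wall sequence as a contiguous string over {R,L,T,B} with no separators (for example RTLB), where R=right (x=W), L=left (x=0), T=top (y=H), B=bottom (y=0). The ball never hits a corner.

Final position: (19/3,0)
Wall sequence: BLTB

1. t=4/3 → B at (1/3,0); v=(-2,3)
2. t=1/6 → L at (0,1/2); v=(2,3)
3. t=3/2 → T at (3,5); v=(2,-3)
4. t=5/3 → B at (19/3,0); v=(2,3)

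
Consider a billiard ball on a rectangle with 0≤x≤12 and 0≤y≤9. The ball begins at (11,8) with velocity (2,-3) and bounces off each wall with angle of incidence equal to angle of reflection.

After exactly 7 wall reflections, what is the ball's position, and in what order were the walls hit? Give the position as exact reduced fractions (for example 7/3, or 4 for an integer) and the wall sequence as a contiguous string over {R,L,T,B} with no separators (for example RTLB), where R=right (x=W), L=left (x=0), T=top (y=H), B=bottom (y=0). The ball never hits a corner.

Final position: (12,13/2)
Wall sequence: RBTLBTR

1. t=1/2 → R at (12,13/2); v=(-2,-3)
2. t=13/6 → B at (23/3,0); v=(-2,3)
3. t=3 → T at (5/3,9); v=(-2,-3)
4. t=5/6 → L at (0,13/2); v=(2,-3)
5. t=13/6 → B at (13/3,0); v=(2,3)
6. t=3 → T at (31/3,9); v=(2,-3)
7. t=5/6 → R at (12,13/2); v=(-2,-3)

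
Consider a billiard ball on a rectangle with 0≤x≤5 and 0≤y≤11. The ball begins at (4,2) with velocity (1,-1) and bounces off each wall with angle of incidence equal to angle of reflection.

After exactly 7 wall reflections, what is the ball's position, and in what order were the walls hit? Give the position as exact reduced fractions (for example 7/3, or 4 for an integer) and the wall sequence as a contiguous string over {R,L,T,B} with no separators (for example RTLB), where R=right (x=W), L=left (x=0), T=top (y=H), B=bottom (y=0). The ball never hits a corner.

1. t=1 → R at (5,1); v=(-1,-1)
2. t=1 → B at (4,0); v=(-1,1)
3. t=4 → L at (0,4); v=(1,1)
4. t=5 → R at (5,9); v=(-1,1)
5. t=2 → T at (3,11); v=(-1,-1)
6. t=3 → L at (0,8); v=(1,-1)
7. t=5 → R at (5,3); v=(-1,-1)

Final position: (5,3)
Wall sequence: RBLRTLR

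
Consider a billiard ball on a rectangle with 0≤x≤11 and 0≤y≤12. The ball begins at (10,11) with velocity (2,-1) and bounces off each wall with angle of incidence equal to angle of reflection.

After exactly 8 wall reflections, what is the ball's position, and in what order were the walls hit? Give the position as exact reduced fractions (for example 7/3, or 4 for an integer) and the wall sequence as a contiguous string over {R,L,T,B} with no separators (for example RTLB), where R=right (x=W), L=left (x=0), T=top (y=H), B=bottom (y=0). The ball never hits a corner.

1. t=1/2 → R at (11,21/2); v=(-2,-1)
2. t=11/2 → L at (0,5); v=(2,-1)
3. t=5 → B at (10,0); v=(2,1)
4. t=1/2 → R at (11,1/2); v=(-2,1)
5. t=11/2 → L at (0,6); v=(2,1)
6. t=11/2 → R at (11,23/2); v=(-2,1)
7. t=1/2 → T at (10,12); v=(-2,-1)
8. t=5 → L at (0,7); v=(2,-1)

Final position: (0,7)
Wall sequence: RLBRLRTL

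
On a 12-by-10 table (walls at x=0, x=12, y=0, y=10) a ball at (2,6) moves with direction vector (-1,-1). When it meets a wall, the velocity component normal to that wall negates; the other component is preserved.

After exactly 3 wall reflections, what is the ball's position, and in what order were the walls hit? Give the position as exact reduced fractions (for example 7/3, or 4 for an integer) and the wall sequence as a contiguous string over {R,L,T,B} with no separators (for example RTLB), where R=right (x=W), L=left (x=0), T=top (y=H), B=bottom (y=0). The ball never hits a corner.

1. t=2 → L at (0,4); v=(1,-1)
2. t=4 → B at (4,0); v=(1,1)
3. t=8 → R at (12,8); v=(-1,1)

Final position: (12,8)
Wall sequence: LBR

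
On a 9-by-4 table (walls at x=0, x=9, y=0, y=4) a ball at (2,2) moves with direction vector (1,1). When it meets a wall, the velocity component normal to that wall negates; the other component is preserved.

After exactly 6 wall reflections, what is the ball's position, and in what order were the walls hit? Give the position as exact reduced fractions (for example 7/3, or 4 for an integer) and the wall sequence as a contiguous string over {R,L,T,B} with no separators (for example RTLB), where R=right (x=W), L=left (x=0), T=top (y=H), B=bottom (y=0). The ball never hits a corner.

Final position: (0,2)
Wall sequence: TBRTBL

1. t=2 → T at (4,4); v=(1,-1)
2. t=4 → B at (8,0); v=(1,1)
3. t=1 → R at (9,1); v=(-1,1)
4. t=3 → T at (6,4); v=(-1,-1)
5. t=4 → B at (2,0); v=(-1,1)
6. t=2 → L at (0,2); v=(1,1)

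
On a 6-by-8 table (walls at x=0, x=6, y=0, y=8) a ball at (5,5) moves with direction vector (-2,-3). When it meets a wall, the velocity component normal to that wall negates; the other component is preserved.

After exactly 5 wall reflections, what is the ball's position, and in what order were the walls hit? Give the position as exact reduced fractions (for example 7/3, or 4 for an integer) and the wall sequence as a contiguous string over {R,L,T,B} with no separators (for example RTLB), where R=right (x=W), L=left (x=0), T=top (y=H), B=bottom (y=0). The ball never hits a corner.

Final position: (3,0)
Wall sequence: BLTRB

1. t=5/3 → B at (5/3,0); v=(-2,3)
2. t=5/6 → L at (0,5/2); v=(2,3)
3. t=11/6 → T at (11/3,8); v=(2,-3)
4. t=7/6 → R at (6,9/2); v=(-2,-3)
5. t=3/2 → B at (3,0); v=(-2,3)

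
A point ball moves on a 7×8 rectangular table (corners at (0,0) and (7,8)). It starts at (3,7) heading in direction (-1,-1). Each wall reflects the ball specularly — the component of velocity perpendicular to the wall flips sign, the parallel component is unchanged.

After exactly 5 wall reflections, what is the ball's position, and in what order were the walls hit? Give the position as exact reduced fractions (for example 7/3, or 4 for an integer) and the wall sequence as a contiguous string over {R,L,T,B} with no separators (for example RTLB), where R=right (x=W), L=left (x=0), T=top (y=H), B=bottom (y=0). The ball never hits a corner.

1. t=3 → L at (0,4); v=(1,-1)
2. t=4 → B at (4,0); v=(1,1)
3. t=3 → R at (7,3); v=(-1,1)
4. t=5 → T at (2,8); v=(-1,-1)
5. t=2 → L at (0,6); v=(1,-1)

Final position: (0,6)
Wall sequence: LBRTL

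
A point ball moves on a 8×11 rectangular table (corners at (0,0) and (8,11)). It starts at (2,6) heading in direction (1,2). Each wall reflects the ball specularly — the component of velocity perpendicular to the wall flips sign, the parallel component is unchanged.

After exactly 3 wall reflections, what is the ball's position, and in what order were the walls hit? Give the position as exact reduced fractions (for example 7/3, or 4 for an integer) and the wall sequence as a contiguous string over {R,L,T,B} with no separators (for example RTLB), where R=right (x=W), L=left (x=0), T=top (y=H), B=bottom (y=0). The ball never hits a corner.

Final position: (6,0)
Wall sequence: TRB

1. t=5/2 → T at (9/2,11); v=(1,-2)
2. t=7/2 → R at (8,4); v=(-1,-2)
3. t=2 → B at (6,0); v=(-1,2)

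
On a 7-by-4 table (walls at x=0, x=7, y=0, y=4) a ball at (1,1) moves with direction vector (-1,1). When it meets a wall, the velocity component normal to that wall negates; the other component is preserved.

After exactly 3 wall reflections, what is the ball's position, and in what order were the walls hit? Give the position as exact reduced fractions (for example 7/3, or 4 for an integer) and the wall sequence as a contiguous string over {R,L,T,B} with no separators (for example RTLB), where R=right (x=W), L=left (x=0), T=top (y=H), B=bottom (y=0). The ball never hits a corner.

Final position: (6,0)
Wall sequence: LTB

1. t=1 → L at (0,2); v=(1,1)
2. t=2 → T at (2,4); v=(1,-1)
3. t=4 → B at (6,0); v=(1,1)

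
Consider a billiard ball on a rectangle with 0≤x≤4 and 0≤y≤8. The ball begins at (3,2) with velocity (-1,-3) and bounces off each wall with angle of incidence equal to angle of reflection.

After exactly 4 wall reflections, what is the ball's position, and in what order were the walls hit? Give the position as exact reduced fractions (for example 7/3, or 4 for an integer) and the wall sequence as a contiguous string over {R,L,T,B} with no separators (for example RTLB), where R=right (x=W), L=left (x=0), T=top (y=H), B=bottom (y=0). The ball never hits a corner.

Final position: (3,0)
Wall sequence: BLTB

1. t=2/3 → B at (7/3,0); v=(-1,3)
2. t=7/3 → L at (0,7); v=(1,3)
3. t=1/3 → T at (1/3,8); v=(1,-3)
4. t=8/3 → B at (3,0); v=(1,3)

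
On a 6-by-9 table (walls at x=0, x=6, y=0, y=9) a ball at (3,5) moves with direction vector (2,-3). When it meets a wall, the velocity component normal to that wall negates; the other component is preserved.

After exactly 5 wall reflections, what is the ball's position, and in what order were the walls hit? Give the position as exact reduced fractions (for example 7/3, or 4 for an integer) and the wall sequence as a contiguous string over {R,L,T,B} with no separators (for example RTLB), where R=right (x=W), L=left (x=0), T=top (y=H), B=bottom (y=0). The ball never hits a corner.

Final position: (6,1/2)
Wall sequence: RBLTR

1. t=3/2 → R at (6,1/2); v=(-2,-3)
2. t=1/6 → B at (17/3,0); v=(-2,3)
3. t=17/6 → L at (0,17/2); v=(2,3)
4. t=1/6 → T at (1/3,9); v=(2,-3)
5. t=17/6 → R at (6,1/2); v=(-2,-3)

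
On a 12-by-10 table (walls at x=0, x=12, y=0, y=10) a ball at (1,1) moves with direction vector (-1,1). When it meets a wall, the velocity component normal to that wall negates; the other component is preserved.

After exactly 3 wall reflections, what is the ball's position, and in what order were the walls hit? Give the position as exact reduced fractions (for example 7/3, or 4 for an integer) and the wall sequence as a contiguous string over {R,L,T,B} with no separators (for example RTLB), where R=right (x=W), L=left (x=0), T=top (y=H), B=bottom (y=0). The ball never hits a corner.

1. t=1 → L at (0,2); v=(1,1)
2. t=8 → T at (8,10); v=(1,-1)
3. t=4 → R at (12,6); v=(-1,-1)

Final position: (12,6)
Wall sequence: LTR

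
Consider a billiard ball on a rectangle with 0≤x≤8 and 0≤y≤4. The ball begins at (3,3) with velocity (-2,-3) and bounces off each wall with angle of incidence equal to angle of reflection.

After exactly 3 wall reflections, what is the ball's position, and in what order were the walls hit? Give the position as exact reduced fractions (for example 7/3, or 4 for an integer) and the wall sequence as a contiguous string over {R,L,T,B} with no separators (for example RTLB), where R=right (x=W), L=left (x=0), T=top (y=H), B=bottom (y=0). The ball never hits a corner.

Final position: (5/3,4)
Wall sequence: BLT

1. t=1 → B at (1,0); v=(-2,3)
2. t=1/2 → L at (0,3/2); v=(2,3)
3. t=5/6 → T at (5/3,4); v=(2,-3)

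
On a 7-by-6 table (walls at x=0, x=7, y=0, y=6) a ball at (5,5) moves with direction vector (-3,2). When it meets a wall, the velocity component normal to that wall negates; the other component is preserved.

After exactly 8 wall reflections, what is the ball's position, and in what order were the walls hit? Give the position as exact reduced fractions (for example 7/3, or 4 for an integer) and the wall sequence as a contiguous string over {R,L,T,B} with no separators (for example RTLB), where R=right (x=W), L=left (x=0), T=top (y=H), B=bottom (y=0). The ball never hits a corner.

Final position: (9/2,0)
Wall sequence: TLBRLTRB

1. t=1/2 → T at (7/2,6); v=(-3,-2)
2. t=7/6 → L at (0,11/3); v=(3,-2)
3. t=11/6 → B at (11/2,0); v=(3,2)
4. t=1/2 → R at (7,1); v=(-3,2)
5. t=7/3 → L at (0,17/3); v=(3,2)
6. t=1/6 → T at (1/2,6); v=(3,-2)
7. t=13/6 → R at (7,5/3); v=(-3,-2)
8. t=5/6 → B at (9/2,0); v=(-3,2)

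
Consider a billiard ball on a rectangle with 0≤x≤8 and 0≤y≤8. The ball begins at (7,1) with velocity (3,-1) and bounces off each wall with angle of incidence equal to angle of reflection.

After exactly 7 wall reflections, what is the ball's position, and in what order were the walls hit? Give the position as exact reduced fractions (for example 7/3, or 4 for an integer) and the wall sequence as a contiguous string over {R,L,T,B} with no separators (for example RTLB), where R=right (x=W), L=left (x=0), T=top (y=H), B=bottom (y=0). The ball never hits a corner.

1. t=1/3 → R at (8,2/3); v=(-3,-1)
2. t=2/3 → B at (6,0); v=(-3,1)
3. t=2 → L at (0,2); v=(3,1)
4. t=8/3 → R at (8,14/3); v=(-3,1)
5. t=8/3 → L at (0,22/3); v=(3,1)
6. t=2/3 → T at (2,8); v=(3,-1)
7. t=2 → R at (8,6); v=(-3,-1)

Final position: (8,6)
Wall sequence: RBLRLTR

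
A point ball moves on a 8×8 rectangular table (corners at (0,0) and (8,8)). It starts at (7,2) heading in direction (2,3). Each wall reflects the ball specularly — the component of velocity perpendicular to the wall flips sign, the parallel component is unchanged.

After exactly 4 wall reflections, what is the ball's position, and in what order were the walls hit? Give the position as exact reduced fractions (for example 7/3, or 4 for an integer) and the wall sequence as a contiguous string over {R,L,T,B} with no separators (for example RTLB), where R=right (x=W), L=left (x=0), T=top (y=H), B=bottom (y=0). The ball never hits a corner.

1. t=1/2 → R at (8,7/2); v=(-2,3)
2. t=3/2 → T at (5,8); v=(-2,-3)
3. t=5/2 → L at (0,1/2); v=(2,-3)
4. t=1/6 → B at (1/3,0); v=(2,3)

Final position: (1/3,0)
Wall sequence: RTLB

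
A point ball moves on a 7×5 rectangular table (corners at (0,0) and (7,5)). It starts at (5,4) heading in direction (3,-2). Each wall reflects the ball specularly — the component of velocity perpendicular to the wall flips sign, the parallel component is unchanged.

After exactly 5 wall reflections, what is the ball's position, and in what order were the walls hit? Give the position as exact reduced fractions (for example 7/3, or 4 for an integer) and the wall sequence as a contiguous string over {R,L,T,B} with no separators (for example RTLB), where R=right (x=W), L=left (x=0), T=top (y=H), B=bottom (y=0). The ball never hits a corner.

1. t=2/3 → R at (7,8/3); v=(-3,-2)
2. t=4/3 → B at (3,0); v=(-3,2)
3. t=1 → L at (0,2); v=(3,2)
4. t=3/2 → T at (9/2,5); v=(3,-2)
5. t=5/6 → R at (7,10/3); v=(-3,-2)

Final position: (7,10/3)
Wall sequence: RBLTR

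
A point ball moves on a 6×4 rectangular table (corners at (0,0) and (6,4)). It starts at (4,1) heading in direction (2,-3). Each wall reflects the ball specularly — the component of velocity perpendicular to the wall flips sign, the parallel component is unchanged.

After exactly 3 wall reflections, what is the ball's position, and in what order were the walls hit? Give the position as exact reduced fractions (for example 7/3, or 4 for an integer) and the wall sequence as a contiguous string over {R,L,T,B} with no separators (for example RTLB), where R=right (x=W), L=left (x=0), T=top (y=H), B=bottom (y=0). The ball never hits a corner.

Final position: (14/3,4)
Wall sequence: BRT

1. t=1/3 → B at (14/3,0); v=(2,3)
2. t=2/3 → R at (6,2); v=(-2,3)
3. t=2/3 → T at (14/3,4); v=(-2,-3)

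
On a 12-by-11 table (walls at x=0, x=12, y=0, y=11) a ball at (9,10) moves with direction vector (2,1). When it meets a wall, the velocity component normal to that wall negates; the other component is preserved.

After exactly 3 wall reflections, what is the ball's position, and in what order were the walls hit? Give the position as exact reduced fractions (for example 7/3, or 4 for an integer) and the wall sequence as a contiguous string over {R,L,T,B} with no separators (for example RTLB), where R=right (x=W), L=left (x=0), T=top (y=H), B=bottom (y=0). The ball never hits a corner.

Final position: (0,9/2)
Wall sequence: TRL

1. t=1 → T at (11,11); v=(2,-1)
2. t=1/2 → R at (12,21/2); v=(-2,-1)
3. t=6 → L at (0,9/2); v=(2,-1)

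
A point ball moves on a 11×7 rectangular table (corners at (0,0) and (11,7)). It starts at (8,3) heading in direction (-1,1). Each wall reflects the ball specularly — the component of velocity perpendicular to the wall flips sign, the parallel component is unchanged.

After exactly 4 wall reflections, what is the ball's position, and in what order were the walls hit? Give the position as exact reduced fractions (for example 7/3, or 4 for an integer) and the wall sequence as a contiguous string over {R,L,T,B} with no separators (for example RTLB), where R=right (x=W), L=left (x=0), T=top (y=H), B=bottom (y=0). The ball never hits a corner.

Final position: (10,7)
Wall sequence: TLBT

1. t=4 → T at (4,7); v=(-1,-1)
2. t=4 → L at (0,3); v=(1,-1)
3. t=3 → B at (3,0); v=(1,1)
4. t=7 → T at (10,7); v=(1,-1)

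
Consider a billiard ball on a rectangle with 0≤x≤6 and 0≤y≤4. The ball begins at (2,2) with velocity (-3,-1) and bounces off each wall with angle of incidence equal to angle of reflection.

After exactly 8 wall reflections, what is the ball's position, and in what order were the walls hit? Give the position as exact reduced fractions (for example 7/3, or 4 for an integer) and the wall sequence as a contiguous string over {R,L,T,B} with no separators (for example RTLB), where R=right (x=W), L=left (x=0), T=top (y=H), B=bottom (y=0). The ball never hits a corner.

Final position: (4,0)
Wall sequence: LBRLTRLB

1. t=2/3 → L at (0,4/3); v=(3,-1)
2. t=4/3 → B at (4,0); v=(3,1)
3. t=2/3 → R at (6,2/3); v=(-3,1)
4. t=2 → L at (0,8/3); v=(3,1)
5. t=4/3 → T at (4,4); v=(3,-1)
6. t=2/3 → R at (6,10/3); v=(-3,-1)
7. t=2 → L at (0,4/3); v=(3,-1)
8. t=4/3 → B at (4,0); v=(3,1)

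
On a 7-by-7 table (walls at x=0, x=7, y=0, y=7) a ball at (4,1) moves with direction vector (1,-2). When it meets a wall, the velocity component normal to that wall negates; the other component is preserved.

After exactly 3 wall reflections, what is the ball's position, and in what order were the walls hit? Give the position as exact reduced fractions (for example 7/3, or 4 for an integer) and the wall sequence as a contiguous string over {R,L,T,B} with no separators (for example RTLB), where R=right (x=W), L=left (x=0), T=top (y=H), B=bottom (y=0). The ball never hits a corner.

1. t=1/2 → B at (9/2,0); v=(1,2)
2. t=5/2 → R at (7,5); v=(-1,2)
3. t=1 → T at (6,7); v=(-1,-2)

Final position: (6,7)
Wall sequence: BRT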